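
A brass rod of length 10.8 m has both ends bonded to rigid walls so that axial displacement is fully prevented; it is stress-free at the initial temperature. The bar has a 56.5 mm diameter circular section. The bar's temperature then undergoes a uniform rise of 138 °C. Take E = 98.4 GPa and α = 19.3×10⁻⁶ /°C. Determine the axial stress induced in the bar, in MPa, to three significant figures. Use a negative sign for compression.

Free thermal expansion αLΔT = 19.3e-6 · 10800 · 138 = 28.76 mm.
The walls impose strain ε = −(28.76)/10800 = -2.6634e-03; σ = Eε = 98400 · -2.6634e-03 = -262.1 MPa.

-262 MPa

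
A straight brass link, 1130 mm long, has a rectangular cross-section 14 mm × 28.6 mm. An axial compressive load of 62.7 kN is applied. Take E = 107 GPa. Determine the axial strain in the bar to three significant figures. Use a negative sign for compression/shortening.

A = 400.4 mm².
σ = N/A = -156.6 MPa; ε = σ/E = -156.6/107000 = -1.463e-03.

-0.00146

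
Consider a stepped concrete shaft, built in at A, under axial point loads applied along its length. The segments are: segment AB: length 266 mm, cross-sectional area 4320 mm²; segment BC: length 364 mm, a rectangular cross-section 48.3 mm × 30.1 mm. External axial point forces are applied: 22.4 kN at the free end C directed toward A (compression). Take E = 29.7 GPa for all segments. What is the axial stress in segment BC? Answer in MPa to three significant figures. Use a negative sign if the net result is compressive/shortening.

-15.4 MPa

Internal axial forces (sectioning from the free end, tension +): N_BC = -22.4 kN, N_AB = -22.4 kN.
A_BC = 1454 mm².
σ_BC = N_BC/A_BC = -22400/1454 = -15.41 MPa.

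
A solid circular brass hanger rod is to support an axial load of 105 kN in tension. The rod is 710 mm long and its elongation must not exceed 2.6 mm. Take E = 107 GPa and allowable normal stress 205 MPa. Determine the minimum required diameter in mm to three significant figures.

25.5 mm

Required area A ≥ P/σ_allow = 105000/205 = 512.2 mm².
For a solid circular section, d ≥ √(4A/π) = 25.54 mm.
Elongation limit: A ≥ PL/(Eδ_allow) = 105000·710/(107000·2.6) = 268 mm² ⇒ d ≥ 18.47 mm.
The stress limit governs.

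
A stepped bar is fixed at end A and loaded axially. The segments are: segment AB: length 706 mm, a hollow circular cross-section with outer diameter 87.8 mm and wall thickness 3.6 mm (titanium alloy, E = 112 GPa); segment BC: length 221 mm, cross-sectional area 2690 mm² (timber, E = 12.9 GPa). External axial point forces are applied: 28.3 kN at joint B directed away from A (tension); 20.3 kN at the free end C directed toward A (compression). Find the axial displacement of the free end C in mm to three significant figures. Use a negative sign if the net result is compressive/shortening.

Internal axial forces (sectioning from the free end, tension +): N_BC = -20.3 kN, N_AB = 8 kN.
A_AB = 952.3 mm².
δ_AB = 8000·706/(952.3·112000) = 0.05296 mm
δ_BC = -20300·221/(2690·12900) = -0.1293 mm
δ = Σδ_i = -0.07633 mm.

-0.0763 mm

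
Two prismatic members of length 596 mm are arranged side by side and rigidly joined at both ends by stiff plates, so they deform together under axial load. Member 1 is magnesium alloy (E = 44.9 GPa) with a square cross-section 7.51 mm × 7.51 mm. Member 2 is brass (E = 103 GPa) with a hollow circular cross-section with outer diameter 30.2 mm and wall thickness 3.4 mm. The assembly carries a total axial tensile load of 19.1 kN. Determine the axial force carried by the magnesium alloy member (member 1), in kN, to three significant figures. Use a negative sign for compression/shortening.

1.51 kN

A_1 = 56.4 mm².
A_2 = 286.3 mm².
Equal strain + equilibrium ⇒ each member carries load in proportion to AE: A₁E₁ = 2532000 N, A₂E₂ = 29480000 N, ΣAE = 32020000 N.
F₁ = P·A₁E₁/ΣAE = 19100·2532000/32020000 = 1511 N.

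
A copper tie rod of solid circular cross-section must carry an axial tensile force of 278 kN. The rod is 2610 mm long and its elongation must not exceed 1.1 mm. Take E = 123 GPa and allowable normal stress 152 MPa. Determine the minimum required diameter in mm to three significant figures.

82.6 mm

Required area A ≥ P/σ_allow = 278000/152 = 1829 mm².
For a solid circular section, d ≥ √(4A/π) = 48.26 mm.
Elongation limit: A ≥ PL/(Eδ_allow) = 278000·2610/(123000·1.1) = 5363 mm² ⇒ d ≥ 82.63 mm.
The elongation limit governs.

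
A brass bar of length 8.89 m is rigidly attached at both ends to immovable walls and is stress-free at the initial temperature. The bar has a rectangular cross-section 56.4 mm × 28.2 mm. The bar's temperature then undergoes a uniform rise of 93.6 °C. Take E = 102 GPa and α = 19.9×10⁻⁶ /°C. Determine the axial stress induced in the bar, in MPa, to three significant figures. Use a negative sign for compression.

-190 MPa

Free thermal expansion αLΔT = 19.9e-6 · 8890 · 93.6 = 16.56 mm.
The walls impose strain ε = −(16.56)/8890 = -1.8626e-03; σ = Eε = 102000 · -1.8626e-03 = -190 MPa.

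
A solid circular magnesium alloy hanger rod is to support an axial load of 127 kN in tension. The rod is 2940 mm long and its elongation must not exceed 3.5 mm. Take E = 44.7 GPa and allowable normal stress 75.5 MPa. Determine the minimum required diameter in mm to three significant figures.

Required area A ≥ P/σ_allow = 127000/75.5 = 1682 mm².
For a solid circular section, d ≥ √(4A/π) = 46.28 mm.
Elongation limit: A ≥ PL/(Eδ_allow) = 127000·2940/(44700·3.5) = 2387 mm² ⇒ d ≥ 55.12 mm.
The elongation limit governs.

55.1 mm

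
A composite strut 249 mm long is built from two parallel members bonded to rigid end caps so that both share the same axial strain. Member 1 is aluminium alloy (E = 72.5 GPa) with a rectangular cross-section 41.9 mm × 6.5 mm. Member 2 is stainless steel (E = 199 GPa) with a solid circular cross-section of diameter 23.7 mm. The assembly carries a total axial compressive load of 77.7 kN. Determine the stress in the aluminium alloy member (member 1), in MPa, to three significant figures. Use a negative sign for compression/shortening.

A_1 = 272.3 mm².
A_2 = 441.2 mm².
Equal strain + equilibrium ⇒ each member carries load in proportion to AE: A₁E₁ = 19750000 N, A₂E₂ = 87790000 N, ΣAE = 107500000 N.
σ₁ = P·E₁/ΣAE = -77700·72500/107500000 = -52.39 MPa.

-52.4 MPa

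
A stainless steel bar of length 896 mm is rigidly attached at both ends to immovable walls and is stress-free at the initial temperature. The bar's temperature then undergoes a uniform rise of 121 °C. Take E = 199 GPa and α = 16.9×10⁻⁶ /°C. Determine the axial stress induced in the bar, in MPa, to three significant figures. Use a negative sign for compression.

-407 MPa

Free thermal expansion αLΔT = 16.9e-6 · 896 · 121 = 1.832 mm.
The walls impose strain ε = −(1.832)/896 = -2.0449e-03; σ = Eε = 199000 · -2.0449e-03 = -406.9 MPa.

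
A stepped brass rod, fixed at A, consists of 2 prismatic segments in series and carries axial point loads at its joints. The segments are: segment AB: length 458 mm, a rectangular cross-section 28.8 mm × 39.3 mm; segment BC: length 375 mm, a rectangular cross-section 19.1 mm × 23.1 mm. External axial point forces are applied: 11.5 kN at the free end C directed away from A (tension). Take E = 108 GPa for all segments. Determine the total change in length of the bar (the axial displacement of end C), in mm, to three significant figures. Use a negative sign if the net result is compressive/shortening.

Internal axial forces (sectioning from the free end, tension +): N_BC = 11.5 kN, N_AB = 11.5 kN.
A_AB = 1132 mm².
A_BC = 441.2 mm².
δ_AB = 11500·458/(1132·108000) = 0.04309 mm
δ_BC = 11500·375/(441.2·108000) = 0.0905 mm
δ = Σδ_i = 0.1336 mm.

0.134 mm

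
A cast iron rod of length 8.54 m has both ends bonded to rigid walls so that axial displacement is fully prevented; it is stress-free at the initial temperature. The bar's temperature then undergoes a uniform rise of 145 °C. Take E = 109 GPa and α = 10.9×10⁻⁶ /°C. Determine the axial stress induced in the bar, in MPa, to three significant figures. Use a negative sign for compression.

Free thermal expansion αLΔT = 10.9e-6 · 8540 · 145 = 13.5 mm.
The walls impose strain ε = −(13.5)/8540 = -1.5805e-03; σ = Eε = 109000 · -1.5805e-03 = -172.3 MPa.

-172 MPa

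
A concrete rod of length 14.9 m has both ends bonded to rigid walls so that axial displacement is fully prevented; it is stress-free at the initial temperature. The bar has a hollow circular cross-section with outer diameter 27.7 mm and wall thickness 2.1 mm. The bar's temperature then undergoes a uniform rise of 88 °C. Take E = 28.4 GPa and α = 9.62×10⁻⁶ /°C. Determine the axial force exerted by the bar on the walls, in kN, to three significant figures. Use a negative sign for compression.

-4.06 kN

Free thermal expansion αLΔT = 9.62e-6 · 14900 · 88 = 12.61 mm.
The walls impose strain ε = −(12.61)/14900 = -8.4656e-04; σ = Eε = 28400 · -8.4656e-04 = -24.04 MPa.
Wall reaction R = σ·A = -24.04·168.9 = -4061 N = -4.061 kN.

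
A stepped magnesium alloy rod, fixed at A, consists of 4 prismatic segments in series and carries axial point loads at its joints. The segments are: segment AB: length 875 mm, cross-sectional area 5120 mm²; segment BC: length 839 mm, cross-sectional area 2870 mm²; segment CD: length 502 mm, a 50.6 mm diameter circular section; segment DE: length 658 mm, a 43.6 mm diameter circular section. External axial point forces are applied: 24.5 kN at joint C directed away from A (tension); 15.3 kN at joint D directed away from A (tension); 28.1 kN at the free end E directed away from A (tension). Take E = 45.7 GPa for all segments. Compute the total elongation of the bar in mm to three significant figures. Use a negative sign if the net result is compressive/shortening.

1.20 mm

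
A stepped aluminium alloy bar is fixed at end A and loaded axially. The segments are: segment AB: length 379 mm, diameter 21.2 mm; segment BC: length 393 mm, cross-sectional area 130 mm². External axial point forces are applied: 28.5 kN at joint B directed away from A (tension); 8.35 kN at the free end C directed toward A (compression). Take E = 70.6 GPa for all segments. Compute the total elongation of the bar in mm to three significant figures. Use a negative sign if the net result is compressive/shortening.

-0.0511 mm

Internal axial forces (sectioning from the free end, tension +): N_BC = -8.35 kN, N_AB = 20.15 kN.
A_AB = 353 mm².
δ_AB = 20150·379/(353·70600) = 0.3064 mm
δ_BC = -8350·393/(130·70600) = -0.3575 mm
δ = Σδ_i = -0.0511 mm.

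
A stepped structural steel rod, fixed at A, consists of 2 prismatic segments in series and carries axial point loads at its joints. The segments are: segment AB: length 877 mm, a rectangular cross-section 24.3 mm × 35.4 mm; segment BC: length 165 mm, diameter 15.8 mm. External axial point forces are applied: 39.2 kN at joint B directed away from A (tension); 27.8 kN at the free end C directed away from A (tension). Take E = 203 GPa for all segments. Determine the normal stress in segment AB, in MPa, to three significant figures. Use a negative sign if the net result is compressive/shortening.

77.9 MPa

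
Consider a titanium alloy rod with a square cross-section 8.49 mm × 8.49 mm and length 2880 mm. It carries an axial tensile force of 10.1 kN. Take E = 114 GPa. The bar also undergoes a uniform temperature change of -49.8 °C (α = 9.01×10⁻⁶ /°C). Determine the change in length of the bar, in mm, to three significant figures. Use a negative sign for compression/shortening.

2.25 mm

A = 72.08 mm².
δ_mech = NL/(AE) = 10100·2880/(72.08·114000) = 3.54 mm.
δ_thermal = αLΔT = 9.01e-6·2880·-49.8 = -1.292 mm.
δ = δ_mech + δ_thermal = 2.248 mm.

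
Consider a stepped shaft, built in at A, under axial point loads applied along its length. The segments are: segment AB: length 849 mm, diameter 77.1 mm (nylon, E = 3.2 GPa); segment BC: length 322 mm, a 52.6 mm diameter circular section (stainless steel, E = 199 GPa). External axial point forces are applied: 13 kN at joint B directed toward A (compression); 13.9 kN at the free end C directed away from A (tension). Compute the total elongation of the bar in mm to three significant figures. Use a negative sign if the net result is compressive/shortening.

0.0615 mm

Internal axial forces (sectioning from the free end, tension +): N_BC = 13.9 kN, N_AB = 0.9 kN.
A_AB = 4669 mm².
A_BC = 2173 mm².
δ_AB = 900·849/(4669·3200) = 0.05114 mm
δ_BC = 13900·322/(2173·199000) = 0.01035 mm
δ = Σδ_i = 0.0615 mm.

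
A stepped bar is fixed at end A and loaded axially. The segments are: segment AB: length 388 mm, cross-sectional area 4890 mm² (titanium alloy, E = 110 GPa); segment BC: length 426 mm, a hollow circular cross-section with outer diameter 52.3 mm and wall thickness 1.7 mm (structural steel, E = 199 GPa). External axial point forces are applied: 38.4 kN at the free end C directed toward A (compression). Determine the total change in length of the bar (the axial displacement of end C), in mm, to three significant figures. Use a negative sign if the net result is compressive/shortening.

-0.332 mm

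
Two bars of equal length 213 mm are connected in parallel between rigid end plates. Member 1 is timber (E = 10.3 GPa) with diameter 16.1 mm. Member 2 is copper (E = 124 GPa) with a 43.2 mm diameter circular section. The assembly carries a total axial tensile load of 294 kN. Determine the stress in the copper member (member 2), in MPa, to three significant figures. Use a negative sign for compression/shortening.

198 MPa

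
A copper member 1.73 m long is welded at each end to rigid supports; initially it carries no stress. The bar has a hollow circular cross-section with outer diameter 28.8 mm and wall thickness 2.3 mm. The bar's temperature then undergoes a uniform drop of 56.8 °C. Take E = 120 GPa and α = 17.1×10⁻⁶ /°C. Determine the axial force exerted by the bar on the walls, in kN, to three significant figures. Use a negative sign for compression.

Free thermal expansion αLΔT = 17.1e-6 · 1730 · -56.8 = -1.68 mm.
The walls impose strain ε = −(-1.68)/1730 = 9.7128e-04; σ = Eε = 120000 · 9.7128e-04 = 116.6 MPa.
Wall reaction R = σ·A = 116.6·191.5 = 22320 N = 22.32 kN.

22.3 kN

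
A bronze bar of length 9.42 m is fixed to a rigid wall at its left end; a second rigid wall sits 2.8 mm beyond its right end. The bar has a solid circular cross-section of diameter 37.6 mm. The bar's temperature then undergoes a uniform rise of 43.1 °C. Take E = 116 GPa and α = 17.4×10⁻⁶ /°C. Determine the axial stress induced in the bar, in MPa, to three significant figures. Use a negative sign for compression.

-52.5 MPa

Free thermal expansion αLΔT = 17.4e-6 · 9420 · 43.1 = 7.064 mm.
The walls engage after the gap closes; constrained expansion = 7.064 − 2.8 = 4.264 mm.
The walls impose strain ε = −(4.264)/9420 = -4.5270e-04; σ = Eε = 116000 · -4.5270e-04 = -52.51 MPa.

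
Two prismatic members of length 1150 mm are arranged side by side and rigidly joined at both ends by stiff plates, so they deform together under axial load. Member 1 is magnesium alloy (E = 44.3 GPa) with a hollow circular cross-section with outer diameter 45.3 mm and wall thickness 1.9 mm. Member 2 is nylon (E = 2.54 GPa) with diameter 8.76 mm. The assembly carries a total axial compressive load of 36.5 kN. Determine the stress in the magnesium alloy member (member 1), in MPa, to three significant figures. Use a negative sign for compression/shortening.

-139 MPa

A_1 = 259.1 mm².
A_2 = 60.27 mm².
Equal strain + equilibrium ⇒ each member carries load in proportion to AE: A₁E₁ = 11480000 N, A₂E₂ = 153100 N, ΣAE = 11630000 N.
σ₁ = P·E₁/ΣAE = -36500·44300/11630000 = -139 MPa.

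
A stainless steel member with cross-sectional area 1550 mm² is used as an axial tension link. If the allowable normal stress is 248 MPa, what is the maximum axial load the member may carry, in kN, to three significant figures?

P_max = σ_allow · A = 248 · 1550 = 384400 N = 384.4 kN.

384 kN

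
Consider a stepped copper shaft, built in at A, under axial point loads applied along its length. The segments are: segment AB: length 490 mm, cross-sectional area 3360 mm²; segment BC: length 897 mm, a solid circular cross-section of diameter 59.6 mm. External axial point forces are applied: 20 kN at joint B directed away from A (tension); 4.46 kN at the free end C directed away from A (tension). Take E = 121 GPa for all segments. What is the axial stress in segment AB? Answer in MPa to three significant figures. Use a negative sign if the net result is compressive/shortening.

7.28 MPa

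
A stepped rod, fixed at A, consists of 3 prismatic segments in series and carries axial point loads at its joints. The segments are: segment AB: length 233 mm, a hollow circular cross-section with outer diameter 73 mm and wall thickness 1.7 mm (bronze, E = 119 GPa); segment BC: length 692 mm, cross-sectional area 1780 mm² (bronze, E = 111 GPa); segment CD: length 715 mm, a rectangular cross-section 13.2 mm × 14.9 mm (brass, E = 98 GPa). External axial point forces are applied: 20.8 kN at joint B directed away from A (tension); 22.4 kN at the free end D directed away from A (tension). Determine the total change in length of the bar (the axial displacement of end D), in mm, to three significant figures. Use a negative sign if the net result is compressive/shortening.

1.13 mm

Internal axial forces (sectioning from the free end, tension +): N_CD = 22.4 kN, N_BC = 22.4 kN, N_AB = 43.2 kN.
A_AB = 380.8 mm².
A_CD = 196.7 mm².
δ_AB = 43200·233/(380.8·119000) = 0.2221 mm
δ_BC = 22400·692/(1780·111000) = 0.07845 mm
δ_CD = 22400·715/(196.7·98000) = 0.8309 mm
δ = Σδ_i = 1.132 mm.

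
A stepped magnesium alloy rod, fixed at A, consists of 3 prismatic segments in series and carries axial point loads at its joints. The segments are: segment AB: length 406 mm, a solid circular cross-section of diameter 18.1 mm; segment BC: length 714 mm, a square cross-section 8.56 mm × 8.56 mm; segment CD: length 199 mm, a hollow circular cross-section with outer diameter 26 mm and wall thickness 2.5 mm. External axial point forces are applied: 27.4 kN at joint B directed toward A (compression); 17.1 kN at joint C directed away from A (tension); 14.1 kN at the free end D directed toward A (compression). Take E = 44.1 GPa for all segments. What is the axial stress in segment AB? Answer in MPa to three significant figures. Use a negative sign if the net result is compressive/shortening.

-94.8 MPa

Internal axial forces (sectioning from the free end, tension +): N_CD = -14.1 kN, N_BC = 3 kN, N_AB = -24.4 kN.
A_AB = 257.3 mm².
σ_AB = N_AB/A_AB = -24400/257.3 = -94.83 MPa.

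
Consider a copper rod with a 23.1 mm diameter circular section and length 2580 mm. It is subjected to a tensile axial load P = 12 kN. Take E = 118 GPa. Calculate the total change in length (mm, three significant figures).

0.626 mm

A = 419.1 mm².
δ_mech = NL/(AE) = 12000·2580/(419.1·118000) = 0.626 mm.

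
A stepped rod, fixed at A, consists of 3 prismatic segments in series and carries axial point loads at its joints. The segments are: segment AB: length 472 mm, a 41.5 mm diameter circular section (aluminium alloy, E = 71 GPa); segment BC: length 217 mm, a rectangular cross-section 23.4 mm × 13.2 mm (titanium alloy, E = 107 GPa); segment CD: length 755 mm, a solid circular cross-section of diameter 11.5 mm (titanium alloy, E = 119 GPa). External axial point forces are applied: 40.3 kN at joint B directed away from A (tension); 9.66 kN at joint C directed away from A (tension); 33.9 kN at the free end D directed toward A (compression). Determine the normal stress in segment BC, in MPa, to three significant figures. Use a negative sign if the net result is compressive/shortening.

-78.5 MPa

Internal axial forces (sectioning from the free end, tension +): N_CD = -33.9 kN, N_BC = -24.24 kN, N_AB = 16.06 kN.
A_BC = 308.9 mm².
σ_BC = N_BC/A_BC = -24240/308.9 = -78.48 MPa.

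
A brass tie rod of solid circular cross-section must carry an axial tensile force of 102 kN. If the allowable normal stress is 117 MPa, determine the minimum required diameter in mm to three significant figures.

Required area A ≥ P/σ_allow = 102000/117 = 871.8 mm².
For a solid circular section, d ≥ √(4A/π) = 33.32 mm.

33.3 mm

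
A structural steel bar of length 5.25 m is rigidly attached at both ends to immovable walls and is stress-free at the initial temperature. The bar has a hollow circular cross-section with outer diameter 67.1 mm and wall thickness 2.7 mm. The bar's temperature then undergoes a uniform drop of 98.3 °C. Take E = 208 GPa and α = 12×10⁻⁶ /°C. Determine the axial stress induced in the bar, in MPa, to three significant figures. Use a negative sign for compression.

245 MPa

Free thermal expansion αLΔT = 12e-6 · 5250 · -98.3 = -6.193 mm.
The walls impose strain ε = −(-6.193)/5250 = 1.1796e-03; σ = Eε = 208000 · 1.1796e-03 = 245.4 MPa.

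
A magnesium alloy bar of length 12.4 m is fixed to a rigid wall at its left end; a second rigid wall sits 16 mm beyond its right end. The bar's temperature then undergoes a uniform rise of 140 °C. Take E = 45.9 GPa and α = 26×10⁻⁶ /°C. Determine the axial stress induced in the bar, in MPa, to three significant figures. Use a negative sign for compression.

Free thermal expansion αLΔT = 26e-6 · 12400 · 140 = 45.14 mm.
The walls engage after the gap closes; constrained expansion = 45.14 − 16 = 29.14 mm.
The walls impose strain ε = −(29.14)/12400 = -2.3497e-03; σ = Eε = 45900 · -2.3497e-03 = -107.9 MPa.

-108 MPa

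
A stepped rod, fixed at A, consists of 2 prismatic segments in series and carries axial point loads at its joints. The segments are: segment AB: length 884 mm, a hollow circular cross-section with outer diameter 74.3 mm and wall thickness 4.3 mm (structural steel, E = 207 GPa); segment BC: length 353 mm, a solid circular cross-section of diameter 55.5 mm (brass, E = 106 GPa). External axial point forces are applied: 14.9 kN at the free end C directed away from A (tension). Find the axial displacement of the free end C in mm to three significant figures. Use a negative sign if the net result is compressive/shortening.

Internal axial forces (sectioning from the free end, tension +): N_BC = 14.9 kN, N_AB = 14.9 kN.
A_AB = 945.6 mm².
A_BC = 2419 mm².
δ_AB = 14900·884/(945.6·207000) = 0.06729 mm
δ_BC = 14900·353/(2419·106000) = 0.02051 mm
δ = Σδ_i = 0.0878 mm.

0.0878 mm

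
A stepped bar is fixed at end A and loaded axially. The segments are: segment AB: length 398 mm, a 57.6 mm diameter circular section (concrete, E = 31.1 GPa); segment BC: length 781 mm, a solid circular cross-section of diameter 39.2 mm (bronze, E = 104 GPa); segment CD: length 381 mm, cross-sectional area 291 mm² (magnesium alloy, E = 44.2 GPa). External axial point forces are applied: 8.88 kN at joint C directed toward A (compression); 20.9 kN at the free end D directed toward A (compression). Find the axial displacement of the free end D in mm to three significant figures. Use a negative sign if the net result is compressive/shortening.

-0.951 mm

Internal axial forces (sectioning from the free end, tension +): N_CD = -20.9 kN, N_BC = -29.78 kN, N_AB = -29.78 kN.
A_AB = 2606 mm².
A_BC = 1207 mm².
δ_AB = -29780·398/(2606·31100) = -0.1463 mm
δ_BC = -29780·781/(1207·104000) = -0.1853 mm
δ_CD = -20900·381/(291·44200) = -0.6191 mm
δ = Σδ_i = -0.9507 mm.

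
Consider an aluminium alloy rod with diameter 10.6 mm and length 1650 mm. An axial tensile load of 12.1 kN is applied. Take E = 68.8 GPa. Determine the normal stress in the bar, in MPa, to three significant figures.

137 MPa

A = 88.25 mm².
σ = N/A = 12100/88.25 = 137.1 MPa.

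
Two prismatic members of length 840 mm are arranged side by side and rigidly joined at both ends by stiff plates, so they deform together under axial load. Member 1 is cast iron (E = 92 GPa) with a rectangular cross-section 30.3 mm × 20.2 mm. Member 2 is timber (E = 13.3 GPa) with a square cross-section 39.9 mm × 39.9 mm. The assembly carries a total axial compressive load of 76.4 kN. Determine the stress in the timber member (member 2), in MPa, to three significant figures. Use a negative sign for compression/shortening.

A_1 = 612.1 mm².
A_2 = 1592 mm².
Equal strain + equilibrium ⇒ each member carries load in proportion to AE: A₁E₁ = 56310000 N, A₂E₂ = 21170000 N, ΣAE = 77480000 N.
σ₂ = P·E₂/ΣAE = -76400·13300/77480000 = -13.11 MPa.

-13.1 MPa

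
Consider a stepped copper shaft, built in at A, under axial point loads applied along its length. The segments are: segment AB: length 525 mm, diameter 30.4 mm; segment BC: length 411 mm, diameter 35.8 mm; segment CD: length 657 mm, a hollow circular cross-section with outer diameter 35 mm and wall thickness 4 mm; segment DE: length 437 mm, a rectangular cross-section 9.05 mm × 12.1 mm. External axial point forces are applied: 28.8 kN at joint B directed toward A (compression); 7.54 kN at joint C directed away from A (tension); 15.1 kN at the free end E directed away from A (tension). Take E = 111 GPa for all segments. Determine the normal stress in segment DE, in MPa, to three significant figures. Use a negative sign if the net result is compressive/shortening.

138 MPa

Internal axial forces (sectioning from the free end, tension +): N_DE = 15.1 kN, N_CD = 15.1 kN, N_BC = 22.64 kN, N_AB = -6.16 kN.
A_DE = 109.5 mm².
σ_DE = N_DE/A_DE = 15100/109.5 = 137.9 MPa.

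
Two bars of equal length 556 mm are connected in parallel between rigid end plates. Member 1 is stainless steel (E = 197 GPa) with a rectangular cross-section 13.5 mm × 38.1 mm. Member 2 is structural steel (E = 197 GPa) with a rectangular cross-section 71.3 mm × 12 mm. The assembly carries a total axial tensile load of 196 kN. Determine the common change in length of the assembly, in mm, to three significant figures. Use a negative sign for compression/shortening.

A_1 = 514.4 mm².
A_2 = 855.6 mm².
Equal strain + equilibrium ⇒ each member carries load in proportion to AE: A₁E₁ = 101300000 N, A₂E₂ = 168600000 N, ΣAE = 269900000 N.
δ = PL/ΣAE = 196000·556/269900000 = 0.4038 mm.

0.404 mm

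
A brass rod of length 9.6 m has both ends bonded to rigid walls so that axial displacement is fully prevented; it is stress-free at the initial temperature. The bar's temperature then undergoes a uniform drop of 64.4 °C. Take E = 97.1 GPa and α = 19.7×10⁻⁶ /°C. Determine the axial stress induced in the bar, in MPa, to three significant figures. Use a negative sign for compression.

123 MPa

Free thermal expansion αLΔT = 19.7e-6 · 9600 · -64.4 = -12.18 mm.
The walls impose strain ε = −(-12.18)/9600 = 1.2687e-03; σ = Eε = 97100 · 1.2687e-03 = 123.2 MPa.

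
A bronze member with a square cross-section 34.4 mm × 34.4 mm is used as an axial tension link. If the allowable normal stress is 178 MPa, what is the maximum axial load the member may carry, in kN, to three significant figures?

A = 1183 mm².
P_max = σ_allow · A = 178 · 1183 = 210600 N = 210.6 kN.

211 kN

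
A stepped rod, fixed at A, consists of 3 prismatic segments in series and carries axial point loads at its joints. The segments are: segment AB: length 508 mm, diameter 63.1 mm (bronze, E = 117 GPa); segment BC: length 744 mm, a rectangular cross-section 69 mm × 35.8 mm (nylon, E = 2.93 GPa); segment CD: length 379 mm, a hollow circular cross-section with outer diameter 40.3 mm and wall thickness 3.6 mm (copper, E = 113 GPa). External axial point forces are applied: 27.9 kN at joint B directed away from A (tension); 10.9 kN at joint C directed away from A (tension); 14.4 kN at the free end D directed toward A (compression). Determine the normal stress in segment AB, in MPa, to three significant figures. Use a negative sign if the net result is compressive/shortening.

Internal axial forces (sectioning from the free end, tension +): N_CD = -14.4 kN, N_BC = -3.5 kN, N_AB = 24.4 kN.
A_AB = 3127 mm².
σ_AB = N_AB/A_AB = 24400/3127 = 7.803 MPa.

7.80 MPa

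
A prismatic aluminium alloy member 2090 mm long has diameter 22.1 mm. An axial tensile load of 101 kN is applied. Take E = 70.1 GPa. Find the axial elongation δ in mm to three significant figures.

7.85 mm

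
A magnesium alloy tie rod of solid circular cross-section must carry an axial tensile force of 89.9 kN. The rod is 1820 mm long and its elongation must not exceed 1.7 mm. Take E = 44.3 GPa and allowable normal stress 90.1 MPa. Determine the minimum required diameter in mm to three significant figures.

Required area A ≥ P/σ_allow = 89900/90.1 = 997.8 mm².
For a solid circular section, d ≥ √(4A/π) = 35.64 mm.
Elongation limit: A ≥ PL/(Eδ_allow) = 89900·1820/(44300·1.7) = 2173 mm² ⇒ d ≥ 52.59 mm.
The elongation limit governs.

52.6 mm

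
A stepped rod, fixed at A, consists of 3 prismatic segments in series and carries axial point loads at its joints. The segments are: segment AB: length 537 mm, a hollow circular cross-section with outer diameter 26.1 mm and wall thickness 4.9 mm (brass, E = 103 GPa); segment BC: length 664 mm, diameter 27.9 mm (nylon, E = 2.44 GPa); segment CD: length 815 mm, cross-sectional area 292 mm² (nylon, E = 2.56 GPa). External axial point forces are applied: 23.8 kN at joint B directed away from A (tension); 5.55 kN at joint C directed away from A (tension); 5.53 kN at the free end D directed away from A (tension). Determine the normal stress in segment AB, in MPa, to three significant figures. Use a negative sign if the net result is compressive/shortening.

107 MPa

Internal axial forces (sectioning from the free end, tension +): N_CD = 5.53 kN, N_BC = 11.08 kN, N_AB = 34.88 kN.
A_AB = 326.3 mm².
σ_AB = N_AB/A_AB = 34880/326.3 = 106.9 MPa.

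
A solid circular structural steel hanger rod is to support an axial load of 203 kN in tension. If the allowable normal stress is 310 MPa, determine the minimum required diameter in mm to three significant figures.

Required area A ≥ P/σ_allow = 203000/310 = 654.8 mm².
For a solid circular section, d ≥ √(4A/π) = 28.88 mm.

28.9 mm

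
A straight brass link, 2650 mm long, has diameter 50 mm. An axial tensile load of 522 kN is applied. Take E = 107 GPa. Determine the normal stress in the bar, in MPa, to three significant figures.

266 MPa

A = 1963 mm².
σ = N/A = 522000/1963 = 265.9 MPa.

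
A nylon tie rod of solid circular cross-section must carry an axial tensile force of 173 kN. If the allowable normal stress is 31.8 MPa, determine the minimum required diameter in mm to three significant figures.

83.2 mm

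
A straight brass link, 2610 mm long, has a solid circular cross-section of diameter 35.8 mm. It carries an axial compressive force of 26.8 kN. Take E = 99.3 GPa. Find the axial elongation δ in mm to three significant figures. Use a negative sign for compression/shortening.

A = 1007 mm².
δ_mech = NL/(AE) = -26800·2610/(1007·99300) = -0.6998 mm.

-0.700 mm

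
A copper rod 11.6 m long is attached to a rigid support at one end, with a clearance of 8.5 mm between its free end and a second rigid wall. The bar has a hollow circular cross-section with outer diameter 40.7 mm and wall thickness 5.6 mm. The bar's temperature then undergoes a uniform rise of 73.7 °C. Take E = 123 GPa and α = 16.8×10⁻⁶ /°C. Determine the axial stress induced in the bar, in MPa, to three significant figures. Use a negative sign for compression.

Free thermal expansion αLΔT = 16.8e-6 · 11600 · 73.7 = 14.36 mm.
The walls engage after the gap closes; constrained expansion = 14.36 − 8.5 = 5.863 mm.
The walls impose strain ε = −(5.863)/11600 = -5.0540e-04; σ = Eε = 123000 · -5.0540e-04 = -62.16 MPa.

-62.2 MPa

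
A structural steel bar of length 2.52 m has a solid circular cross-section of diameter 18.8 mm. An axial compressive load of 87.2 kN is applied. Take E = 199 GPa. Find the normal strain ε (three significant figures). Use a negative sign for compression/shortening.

-0.00158

A = 277.6 mm².
σ = N/A = -314.1 MPa; ε = σ/E = -314.1/199000 = -1.579e-03.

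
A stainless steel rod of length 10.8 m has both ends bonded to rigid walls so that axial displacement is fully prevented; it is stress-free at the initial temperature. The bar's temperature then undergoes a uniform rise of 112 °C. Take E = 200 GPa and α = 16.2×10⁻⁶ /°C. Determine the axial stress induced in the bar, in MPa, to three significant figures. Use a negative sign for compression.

-363 MPa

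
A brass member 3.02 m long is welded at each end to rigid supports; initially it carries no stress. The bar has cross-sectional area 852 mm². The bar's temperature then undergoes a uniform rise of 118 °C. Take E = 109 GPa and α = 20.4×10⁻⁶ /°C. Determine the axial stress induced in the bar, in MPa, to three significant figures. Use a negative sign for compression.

Free thermal expansion αLΔT = 20.4e-6 · 3020 · 118 = 7.27 mm.
The walls impose strain ε = −(7.27)/3020 = -2.4072e-03; σ = Eε = 109000 · -2.4072e-03 = -262.4 MPa.

-262 MPa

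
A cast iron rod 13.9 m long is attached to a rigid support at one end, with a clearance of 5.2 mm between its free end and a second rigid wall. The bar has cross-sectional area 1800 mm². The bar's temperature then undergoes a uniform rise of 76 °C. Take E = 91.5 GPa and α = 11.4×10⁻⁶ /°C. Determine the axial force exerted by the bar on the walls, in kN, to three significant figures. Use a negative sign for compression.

-81.1 kN

Free thermal expansion αLΔT = 11.4e-6 · 13900 · 76 = 12.04 mm.
The walls engage after the gap closes; constrained expansion = 12.04 − 5.2 = 6.843 mm.
The walls impose strain ε = −(6.843)/13900 = -4.9230e-04; σ = Eε = 91500 · -4.9230e-04 = -45.05 MPa.
Wall reaction R = σ·A = -45.05·1800 = -81080 N = -81.08 kN.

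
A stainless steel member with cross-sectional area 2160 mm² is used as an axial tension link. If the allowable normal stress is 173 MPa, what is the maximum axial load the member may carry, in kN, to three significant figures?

374 kN

P_max = σ_allow · A = 173 · 2160 = 373700 N = 373.7 kN.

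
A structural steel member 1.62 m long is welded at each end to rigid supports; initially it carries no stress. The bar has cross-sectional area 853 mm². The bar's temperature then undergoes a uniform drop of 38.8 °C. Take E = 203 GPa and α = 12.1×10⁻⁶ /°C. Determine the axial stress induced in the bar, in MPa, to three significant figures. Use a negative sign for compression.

95.3 MPa

Free thermal expansion αLΔT = 12.1e-6 · 1620 · -38.8 = -0.7606 mm.
The walls impose strain ε = −(-0.7606)/1620 = 4.6948e-04; σ = Eε = 203000 · 4.6948e-04 = 95.3 MPa.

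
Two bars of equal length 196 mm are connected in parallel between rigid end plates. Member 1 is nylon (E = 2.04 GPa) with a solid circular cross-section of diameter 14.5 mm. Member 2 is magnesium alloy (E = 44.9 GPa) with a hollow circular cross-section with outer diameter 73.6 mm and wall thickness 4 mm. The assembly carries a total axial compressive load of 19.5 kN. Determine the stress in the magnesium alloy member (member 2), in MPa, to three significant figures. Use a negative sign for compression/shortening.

A_1 = 165.1 mm².
A_2 = 874.6 mm².
Equal strain + equilibrium ⇒ each member carries load in proportion to AE: A₁E₁ = 336900 N, A₂E₂ = 39270000 N, ΣAE = 39610000 N.
σ₂ = P·E₂/ΣAE = -19500·44900/39610000 = -22.11 MPa.

-22.1 MPa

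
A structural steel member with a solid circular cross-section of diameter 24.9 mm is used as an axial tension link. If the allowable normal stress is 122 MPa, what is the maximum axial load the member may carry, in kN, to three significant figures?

59.4 kN

A = 487 mm².
P_max = σ_allow · A = 122 · 487 = 59410 N = 59.41 kN.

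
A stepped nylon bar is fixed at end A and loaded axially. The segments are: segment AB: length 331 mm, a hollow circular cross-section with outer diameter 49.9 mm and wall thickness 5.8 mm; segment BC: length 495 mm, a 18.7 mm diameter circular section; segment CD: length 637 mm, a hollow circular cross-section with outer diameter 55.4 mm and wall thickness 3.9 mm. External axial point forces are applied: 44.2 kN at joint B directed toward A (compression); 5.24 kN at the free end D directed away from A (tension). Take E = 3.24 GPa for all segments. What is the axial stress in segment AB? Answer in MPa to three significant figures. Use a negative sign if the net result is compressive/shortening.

Internal axial forces (sectioning from the free end, tension +): N_CD = 5.24 kN, N_BC = 5.24 kN, N_AB = -38.96 kN.
A_AB = 803.6 mm².
σ_AB = N_AB/A_AB = -38960/803.6 = -48.48 MPa.

-48.5 MPa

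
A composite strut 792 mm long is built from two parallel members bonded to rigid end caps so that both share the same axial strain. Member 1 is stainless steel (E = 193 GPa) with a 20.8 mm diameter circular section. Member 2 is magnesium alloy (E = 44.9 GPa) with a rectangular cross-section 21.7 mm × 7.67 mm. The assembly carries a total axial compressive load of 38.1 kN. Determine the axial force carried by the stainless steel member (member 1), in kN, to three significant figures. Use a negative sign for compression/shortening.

-34.2 kN

A_1 = 339.8 mm².
A_2 = 166.4 mm².
Equal strain + equilibrium ⇒ each member carries load in proportion to AE: A₁E₁ = 65580000 N, A₂E₂ = 7473000 N, ΣAE = 73050000 N.
F₁ = P·A₁E₁/ΣAE = -38100·65580000/73050000 = -34200 N.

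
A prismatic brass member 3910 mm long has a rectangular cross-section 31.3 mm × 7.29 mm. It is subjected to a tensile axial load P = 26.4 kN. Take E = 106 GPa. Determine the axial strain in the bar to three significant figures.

0.00109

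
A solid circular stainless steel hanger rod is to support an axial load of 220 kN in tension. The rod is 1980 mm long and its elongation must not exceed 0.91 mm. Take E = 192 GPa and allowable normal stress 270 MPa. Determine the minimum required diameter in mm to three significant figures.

56.3 mm

Required area A ≥ P/σ_allow = 220000/270 = 814.8 mm².
For a solid circular section, d ≥ √(4A/π) = 32.21 mm.
Elongation limit: A ≥ PL/(Eδ_allow) = 220000·1980/(192000·0.91) = 2493 mm² ⇒ d ≥ 56.34 mm.
The elongation limit governs.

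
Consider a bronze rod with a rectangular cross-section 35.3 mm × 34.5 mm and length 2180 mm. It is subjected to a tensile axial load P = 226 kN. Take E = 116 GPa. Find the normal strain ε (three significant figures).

0.00160

A = 1218 mm².
σ = N/A = 185.6 MPa; ε = σ/E = 185.6/116000 = 1.600e-03.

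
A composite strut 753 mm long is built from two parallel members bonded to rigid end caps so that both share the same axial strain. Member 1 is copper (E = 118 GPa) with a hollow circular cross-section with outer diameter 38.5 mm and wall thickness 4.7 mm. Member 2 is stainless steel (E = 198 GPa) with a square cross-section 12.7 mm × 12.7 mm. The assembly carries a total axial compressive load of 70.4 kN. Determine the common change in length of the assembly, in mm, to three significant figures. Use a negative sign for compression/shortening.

-0.584 mm

A_1 = 499.1 mm².
A_2 = 161.3 mm².
Equal strain + equilibrium ⇒ each member carries load in proportion to AE: A₁E₁ = 58890000 N, A₂E₂ = 31940000 N, ΣAE = 90830000 N.
δ = PL/ΣAE = -70400·753/90830000 = -0.5837 mm.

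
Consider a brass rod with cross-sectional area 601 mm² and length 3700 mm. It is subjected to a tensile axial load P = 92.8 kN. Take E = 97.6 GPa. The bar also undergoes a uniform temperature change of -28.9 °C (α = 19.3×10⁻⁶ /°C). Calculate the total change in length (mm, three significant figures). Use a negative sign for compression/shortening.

δ_mech = NL/(AE) = 92800·3700/(601·97600) = 5.854 mm.
δ_thermal = αLΔT = 19.3e-6·3700·-28.9 = -2.064 mm.
δ = δ_mech + δ_thermal = 3.79 mm.

3.79 mm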